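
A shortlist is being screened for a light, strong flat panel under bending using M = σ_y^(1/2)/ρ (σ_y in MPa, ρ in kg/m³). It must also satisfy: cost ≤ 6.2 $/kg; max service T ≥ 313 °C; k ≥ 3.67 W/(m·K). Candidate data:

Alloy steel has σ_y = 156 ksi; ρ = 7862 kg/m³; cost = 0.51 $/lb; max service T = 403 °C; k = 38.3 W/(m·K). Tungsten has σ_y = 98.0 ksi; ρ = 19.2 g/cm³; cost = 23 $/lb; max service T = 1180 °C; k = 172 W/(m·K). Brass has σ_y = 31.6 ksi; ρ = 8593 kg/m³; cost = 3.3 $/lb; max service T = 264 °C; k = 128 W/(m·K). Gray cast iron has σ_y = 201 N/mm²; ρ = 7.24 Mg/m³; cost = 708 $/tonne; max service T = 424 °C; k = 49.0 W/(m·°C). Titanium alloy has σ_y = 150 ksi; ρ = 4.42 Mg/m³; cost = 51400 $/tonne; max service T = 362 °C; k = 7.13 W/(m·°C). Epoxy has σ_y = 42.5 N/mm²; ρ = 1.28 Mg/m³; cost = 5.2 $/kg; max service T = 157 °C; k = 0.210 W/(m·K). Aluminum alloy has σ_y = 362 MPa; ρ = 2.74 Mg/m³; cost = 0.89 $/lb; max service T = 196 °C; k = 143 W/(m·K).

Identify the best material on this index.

Screen on constraints: cost ≤ 6.2 $/kg; max service T ≥ 313 °C; k ≥ 3.67 W/(m·K). Survivors: alloy steel, gray cast iron.
Putting every candidate on a common basis:
  alloy steel: σ_y = 1076 MPa, ρ = 7862 kg/m³
  gray cast iron: σ_y = 201.0 MPa, ρ = 7240 kg/m³
  alloy steel: M = 4.17×10⁻³
  gray cast iron: M = 1.96×10⁻³
Alloy steel ranks first.

alloy steel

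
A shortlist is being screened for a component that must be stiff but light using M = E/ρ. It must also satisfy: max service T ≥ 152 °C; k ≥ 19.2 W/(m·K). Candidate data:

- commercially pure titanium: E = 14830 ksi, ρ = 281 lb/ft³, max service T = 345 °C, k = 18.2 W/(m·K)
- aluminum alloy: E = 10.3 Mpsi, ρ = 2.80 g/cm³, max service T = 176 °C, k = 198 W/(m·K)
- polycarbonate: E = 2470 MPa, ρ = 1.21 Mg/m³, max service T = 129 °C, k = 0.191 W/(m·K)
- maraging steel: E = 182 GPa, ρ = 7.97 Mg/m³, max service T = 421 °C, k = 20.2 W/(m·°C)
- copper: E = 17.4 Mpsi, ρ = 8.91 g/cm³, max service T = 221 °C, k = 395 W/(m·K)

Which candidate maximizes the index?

aluminum alloy

Screen on constraints: max service T ≥ 152 °C; k ≥ 19.2 W/(m·K). Survivors: aluminum alloy, maraging steel, copper.
After converting to SI:
  aluminum alloy: E = 71.02 GPa, ρ = 2800 kg/m³
  maraging steel: E = 182.0 GPa, ρ = 7970 kg/m³
  copper: E = 120.0 GPa, ρ = 8910 kg/m³
  aluminum alloy: M = 25.4 MN·m/kg
  maraging steel: M = 22.8 MN·m/kg
  copper: M = 13.5 MN·m/kg
Highest index: aluminum alloy.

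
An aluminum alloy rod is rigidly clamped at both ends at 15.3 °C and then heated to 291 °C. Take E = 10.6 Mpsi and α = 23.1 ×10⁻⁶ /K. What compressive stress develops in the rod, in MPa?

E = 10.6 Mpsi = 73.08 GPa.
ΔT = 275.7 K. Constrained thermal stress σ = E·α·ΔT = 73.08×10³ MPa × 23.1×10⁻⁶ × 275.7 = 465 MPa (compressive).

465 MPa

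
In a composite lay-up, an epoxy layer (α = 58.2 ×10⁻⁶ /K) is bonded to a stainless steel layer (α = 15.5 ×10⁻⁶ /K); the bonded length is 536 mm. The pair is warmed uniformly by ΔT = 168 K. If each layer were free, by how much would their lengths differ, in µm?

Δα = |58.2 − 15.5|×10⁻⁶/K = 42.7×10⁻⁶/K.
ΔL_mismatch = Δα·L·ΔT = 42.7×10⁻⁶ × 536.0 mm × 168.0 K = 3850 µm.

3850 µm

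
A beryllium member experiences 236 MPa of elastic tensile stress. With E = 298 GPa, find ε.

7.92×10⁻⁴

ε = σ/E = 236 / 298000 = 7.92×10⁻⁴.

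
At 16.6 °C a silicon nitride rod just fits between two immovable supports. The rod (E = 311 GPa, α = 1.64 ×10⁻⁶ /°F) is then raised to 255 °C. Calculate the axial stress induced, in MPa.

α = 1.64×10⁻⁶/°F × 9/5 = 2.95×10⁻⁶/K.
ΔT = 238.4 K. Constrained thermal stress σ = E·α·ΔT = 311.0×10³ MPa × 2.95×10⁻⁶ × 238.4 = 219 MPa (compressive).

219 MPa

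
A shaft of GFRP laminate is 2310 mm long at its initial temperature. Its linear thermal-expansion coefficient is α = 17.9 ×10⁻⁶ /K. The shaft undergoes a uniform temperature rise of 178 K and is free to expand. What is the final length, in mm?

ΔL = α·L₀·ΔT = 17.9×10⁻⁶ × 2310 mm × 178.0 K = 7.36 mm.
L = L₀ + ΔL = 2310 + 7.36 = 2317.4 mm.

2317.4 mm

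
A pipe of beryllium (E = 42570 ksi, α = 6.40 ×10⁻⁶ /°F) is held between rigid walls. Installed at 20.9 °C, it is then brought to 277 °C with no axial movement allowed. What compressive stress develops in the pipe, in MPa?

E = 42570 ksi = 293.5 GPa.
α = 6.40×10⁻⁶/°F × 9/5 = 11.5×10⁻⁶/K.
ΔT = 256.1 K. Constrained thermal stress σ = E·α·ΔT = 293.5×10³ MPa × 11.5×10⁻⁶ × 256.1 = 866 MPa (compressive).

866 MPa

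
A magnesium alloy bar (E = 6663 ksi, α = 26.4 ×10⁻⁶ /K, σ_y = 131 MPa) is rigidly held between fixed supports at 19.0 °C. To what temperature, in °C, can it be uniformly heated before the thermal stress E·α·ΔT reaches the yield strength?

127 °C

E = 6663 ksi = 45.94 GPa.
E·α·ΔT = 131.0 MPa ⇒ ΔT = 131.0 / (45.94×10³ × 26.4×10⁻⁶) = 108.0 K.
T = 19.0 + 108.0 = 127.0 °C.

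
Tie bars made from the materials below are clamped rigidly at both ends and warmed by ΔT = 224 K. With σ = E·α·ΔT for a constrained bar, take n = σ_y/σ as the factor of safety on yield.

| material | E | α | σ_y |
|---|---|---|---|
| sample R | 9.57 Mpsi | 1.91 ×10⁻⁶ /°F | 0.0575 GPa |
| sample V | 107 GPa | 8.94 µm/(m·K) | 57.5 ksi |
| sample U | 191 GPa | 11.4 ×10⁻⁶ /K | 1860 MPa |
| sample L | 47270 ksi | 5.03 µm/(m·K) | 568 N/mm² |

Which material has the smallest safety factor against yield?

sample R

Per material, after unit conversion:
  sample R: E = 65.98, α = 3.44, σ_y = 57.50 → σ = 50.8 MPa, n = 1.13
  sample V: E = 107.0, α = 8.94, σ_y = 396.4 → σ = 214 MPa, n = 1.85
  sample U: E = 191.0, α = 11.4, σ_y = 1860 → σ = 488 MPa, n = 3.81
  sample L: E = 325.9, α = 5.03, σ_y = 568.0 → σ = 367 MPa, n = 1.55
Smallest n: sample R with n = 1.13.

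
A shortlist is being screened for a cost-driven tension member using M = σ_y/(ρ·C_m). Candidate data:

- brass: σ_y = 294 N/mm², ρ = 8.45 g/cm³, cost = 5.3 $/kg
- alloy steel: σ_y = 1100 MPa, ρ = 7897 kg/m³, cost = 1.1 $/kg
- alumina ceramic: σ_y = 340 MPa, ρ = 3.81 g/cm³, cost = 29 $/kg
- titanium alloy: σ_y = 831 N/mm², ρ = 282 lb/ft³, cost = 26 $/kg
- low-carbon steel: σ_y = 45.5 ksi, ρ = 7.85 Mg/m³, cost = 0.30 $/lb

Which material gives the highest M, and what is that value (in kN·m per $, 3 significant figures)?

Normalizing units and computing the index:
  brass: σ_y = 294.0 MPa, ρ = 8450 kg/m³, cost = 5.300 $/kg
  alloy steel: σ_y = 1100 MPa, ρ = 7897 kg/m³, cost = 1.100 $/kg
  alumina ceramic: σ_y = 340.0 MPa, ρ = 3810 kg/m³, cost = 29.00 $/kg
  titanium alloy: σ_y = 831.0 MPa, ρ = 4517 kg/m³, cost = 26.00 $/kg
  low-carbon steel: σ_y = 313.7 MPa, ρ = 7850 kg/m³, cost = 0.6614 $/kg
  alloy steel: M = 127 kN·m per $
  low-carbon steel: M = 60.4 kN·m per $
  titanium alloy: M = 7.08 kN·m per $
  brass: M = 6.56 kN·m per $
  alumina ceramic: M = 3.08 kN·m per $
The maximum is for alloy steel.

alloy steel, M = 127 kN·m per $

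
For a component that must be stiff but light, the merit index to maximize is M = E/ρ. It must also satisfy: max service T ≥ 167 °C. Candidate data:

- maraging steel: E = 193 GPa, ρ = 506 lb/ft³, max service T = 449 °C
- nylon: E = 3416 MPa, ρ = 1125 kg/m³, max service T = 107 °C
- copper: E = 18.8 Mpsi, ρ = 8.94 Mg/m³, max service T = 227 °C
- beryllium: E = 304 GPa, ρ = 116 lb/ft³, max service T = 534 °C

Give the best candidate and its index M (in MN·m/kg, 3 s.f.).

Screen on constraints: max service T ≥ 167 °C. Survivors: maraging steel, copper, beryllium.
In SI units:
  maraging steel: E = 193.0 GPa, ρ = 8105 kg/m³
  copper: E = 129.6 GPa, ρ = 8940 kg/m³
  beryllium: E = 304.0 GPa, ρ = 1858 kg/m³
  beryllium: M = 164 MN·m/kg
  maraging steel: M = 23.8 MN·m/kg
  copper: M = 14.5 MN·m/kg
Beryllium has the largest M.

beryllium, M = 164 MN·m/kg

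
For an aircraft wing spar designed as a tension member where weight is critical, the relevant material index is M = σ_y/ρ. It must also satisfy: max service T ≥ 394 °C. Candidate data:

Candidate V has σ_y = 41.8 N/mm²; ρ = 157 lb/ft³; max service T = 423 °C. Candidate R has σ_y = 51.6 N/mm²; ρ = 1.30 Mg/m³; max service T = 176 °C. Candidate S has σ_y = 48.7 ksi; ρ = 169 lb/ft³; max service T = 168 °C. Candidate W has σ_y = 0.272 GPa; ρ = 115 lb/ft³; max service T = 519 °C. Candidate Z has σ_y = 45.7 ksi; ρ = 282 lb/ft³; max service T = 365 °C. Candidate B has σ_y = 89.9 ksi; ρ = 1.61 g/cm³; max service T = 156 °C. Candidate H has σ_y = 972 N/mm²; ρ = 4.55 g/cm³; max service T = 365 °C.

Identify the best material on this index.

candidate W

Screen on constraints: max service T ≥ 394 °C. Survivors: candidate V, candidate W.
Putting every candidate on a common basis:
  candidate V: σ_y = 41.80 MPa, ρ = 2515 kg/m³
  candidate W: σ_y = 272.0 MPa, ρ = 1842 kg/m³
  candidate W: M = 148 kN·m/kg
  candidate V: M = 16.6 kN·m/kg
Highest index: candidate W.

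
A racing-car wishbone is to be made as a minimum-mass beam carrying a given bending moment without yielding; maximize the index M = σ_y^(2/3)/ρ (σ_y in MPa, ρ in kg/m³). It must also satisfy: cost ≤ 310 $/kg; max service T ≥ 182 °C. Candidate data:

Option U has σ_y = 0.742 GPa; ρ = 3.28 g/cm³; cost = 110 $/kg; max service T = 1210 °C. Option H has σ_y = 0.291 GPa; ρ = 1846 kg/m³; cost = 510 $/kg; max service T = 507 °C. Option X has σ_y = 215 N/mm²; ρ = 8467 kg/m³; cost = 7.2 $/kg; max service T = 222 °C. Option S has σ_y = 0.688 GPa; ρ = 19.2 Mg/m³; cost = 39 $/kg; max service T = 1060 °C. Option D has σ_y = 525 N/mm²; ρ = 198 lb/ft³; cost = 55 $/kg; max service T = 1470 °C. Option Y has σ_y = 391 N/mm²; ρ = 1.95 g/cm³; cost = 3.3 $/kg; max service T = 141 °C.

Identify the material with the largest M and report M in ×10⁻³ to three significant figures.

Screen on constraints: cost ≤ 310 $/kg; max service T ≥ 182 °C. Survivors: option U, option X, option S, option D.
In SI units:
  option U: σ_y = 742.0 MPa, ρ = 3280 kg/m³
  option X: σ_y = 215.0 MPa, ρ = 8467 kg/m³
  option S: σ_y = 688.0 MPa, ρ = 19200 kg/m³
  option D: σ_y = 525.0 MPa, ρ = 3172 kg/m³
  option U: M = 25.0×10⁻³
  option D: M = 20.5×10⁻³
  option X: M = 4.24×10⁻³
  option S: M = 4.06×10⁻³
Highest index: option U.

option U, M = 25.0×10⁻³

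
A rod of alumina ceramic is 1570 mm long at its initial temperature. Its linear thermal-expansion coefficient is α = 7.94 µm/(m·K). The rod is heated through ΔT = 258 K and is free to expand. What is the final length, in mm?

1573.2 mm

ΔL = α·L₀·ΔT = 7.94×10⁻⁶ × 1570 mm × 258.0 K = 3.22 mm.
L = L₀ + ΔL = 1570 + 3.22 = 1573.2 mm.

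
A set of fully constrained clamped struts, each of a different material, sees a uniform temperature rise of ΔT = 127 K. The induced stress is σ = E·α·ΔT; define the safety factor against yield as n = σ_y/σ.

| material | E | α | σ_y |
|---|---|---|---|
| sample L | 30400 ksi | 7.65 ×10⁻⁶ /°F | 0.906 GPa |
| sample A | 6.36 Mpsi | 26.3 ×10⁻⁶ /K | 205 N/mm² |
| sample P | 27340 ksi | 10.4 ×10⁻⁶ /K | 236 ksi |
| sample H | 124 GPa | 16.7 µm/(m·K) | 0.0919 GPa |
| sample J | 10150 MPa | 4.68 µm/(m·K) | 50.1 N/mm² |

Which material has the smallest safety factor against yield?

sample H

With everything in SI (GPa, ×10⁻⁶/K, MPa):
  sample L: E = 209.6, α = 13.8, σ_y = 906.0 → σ = 367 MPa, n = 2.47
  sample A: E = 43.85, α = 26.3, σ_y = 205.0 → σ = 146 MPa, n = 1.40
  sample P: E = 188.5, α = 10.4, σ_y = 1627 → σ = 249 MPa, n = 6.54
  sample H: E = 124.0, α = 16.7, σ_y = 91.90 → σ = 263 MPa, n = 0.349
  sample J: E = 10.15, α = 4.68, σ_y = 50.10 → σ = 6.03 MPa, n = 8.30
The minimum is sample H at n = 0.349.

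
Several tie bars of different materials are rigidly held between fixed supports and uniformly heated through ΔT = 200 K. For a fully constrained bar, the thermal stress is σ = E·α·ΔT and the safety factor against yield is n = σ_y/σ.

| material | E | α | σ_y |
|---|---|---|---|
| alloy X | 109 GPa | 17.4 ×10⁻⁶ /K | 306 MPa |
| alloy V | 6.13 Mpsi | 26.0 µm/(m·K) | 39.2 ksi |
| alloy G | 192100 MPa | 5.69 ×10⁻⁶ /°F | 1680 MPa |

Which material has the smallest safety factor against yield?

alloy X

With everything in SI (GPa, ×10⁻⁶/K, MPa):
  alloy X: E = 109.0, α = 17.4, σ_y = 306.0 → σ = 379 MPa, n = 0.807
  alloy V: E = 42.26, α = 26.0, σ_y = 270.3 → σ = 220 MPa, n = 1.23
  alloy G: E = 192.1, α = 10.2, σ_y = 1680 → σ = 393 MPa, n = 4.27
Alloy X has the lowest safety factor, n = 0.807.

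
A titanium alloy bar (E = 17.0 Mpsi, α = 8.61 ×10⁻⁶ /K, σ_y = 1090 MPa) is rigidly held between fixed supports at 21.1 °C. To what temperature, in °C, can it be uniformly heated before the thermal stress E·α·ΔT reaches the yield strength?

E = 17.0 Mpsi = 117.2 GPa.
E·α·ΔT = 1090 MPa ⇒ ΔT = 1090 / (117.2×10³ × 8.61×10⁻⁶) = 1080 K.
T = 21.1 + 1080 = 1101 °C.

1100 °C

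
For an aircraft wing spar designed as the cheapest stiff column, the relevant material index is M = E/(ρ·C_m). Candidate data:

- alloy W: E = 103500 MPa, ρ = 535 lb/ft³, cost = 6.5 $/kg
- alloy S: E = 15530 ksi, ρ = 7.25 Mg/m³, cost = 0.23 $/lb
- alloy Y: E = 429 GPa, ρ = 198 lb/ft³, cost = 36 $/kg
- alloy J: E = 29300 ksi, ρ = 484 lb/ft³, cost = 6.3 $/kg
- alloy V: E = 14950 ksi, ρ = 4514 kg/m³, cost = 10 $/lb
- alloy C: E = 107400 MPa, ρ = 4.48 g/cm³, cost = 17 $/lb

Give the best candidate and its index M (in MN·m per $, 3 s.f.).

After converting to SI:
  alloy W: E = 103.5 GPa, ρ = 8570 kg/m³, cost = 6.500 $/kg
  alloy S: E = 107.1 GPa, ρ = 7250 kg/m³, cost = 0.5071 $/kg
  alloy Y: E = 429.0 GPa, ρ = 3172 kg/m³, cost = 36.00 $/kg
  alloy J: E = 202.0 GPa, ρ = 7753 kg/m³, cost = 6.300 $/kg
  alloy V: E = 103.1 GPa, ρ = 4514 kg/m³, cost = 22.05 $/kg
  alloy C: E = 107.4 GPa, ρ = 4480 kg/m³, cost = 37.48 $/kg
  alloy S: M = 29.1 MN·m per $
  alloy J: M = 4.14 MN·m per $
  alloy Y: M = 3.76 MN·m per $
  alloy W: M = 1.86 MN·m per $
  alloy V: M = 1.04 MN·m per $
  alloy C: M = 0.640 MN·m per $
Alloy S has the largest M.

alloy S, M = 29.1 MN·m per $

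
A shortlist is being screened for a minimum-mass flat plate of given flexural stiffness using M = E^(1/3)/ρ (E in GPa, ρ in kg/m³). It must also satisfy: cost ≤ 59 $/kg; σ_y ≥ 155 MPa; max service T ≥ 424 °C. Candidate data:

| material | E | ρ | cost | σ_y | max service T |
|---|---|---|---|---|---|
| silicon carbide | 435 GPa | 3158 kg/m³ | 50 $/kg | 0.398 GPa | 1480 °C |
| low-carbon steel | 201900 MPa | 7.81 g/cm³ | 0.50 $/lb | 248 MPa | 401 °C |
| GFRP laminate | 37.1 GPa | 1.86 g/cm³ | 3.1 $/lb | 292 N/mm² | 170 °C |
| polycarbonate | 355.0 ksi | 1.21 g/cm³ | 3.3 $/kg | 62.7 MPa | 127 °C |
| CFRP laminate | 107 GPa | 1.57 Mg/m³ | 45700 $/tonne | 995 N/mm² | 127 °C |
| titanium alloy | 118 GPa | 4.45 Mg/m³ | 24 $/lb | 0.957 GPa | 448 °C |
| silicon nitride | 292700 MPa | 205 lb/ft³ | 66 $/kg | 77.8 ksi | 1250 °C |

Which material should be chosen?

silicon carbide

Screen on constraints: cost ≤ 59 $/kg; σ_y ≥ 155 MPa; max service T ≥ 424 °C. Survivors: silicon carbide, titanium alloy.
Putting every candidate on a common basis:
  silicon carbide: E = 435.0 GPa, ρ = 3158 kg/m³
  titanium alloy: E = 118.0 GPa, ρ = 4450 kg/m³
  silicon carbide: M = 2.40×10⁻³
  titanium alloy: M = 1.10×10⁻³
The maximum is for silicon carbide.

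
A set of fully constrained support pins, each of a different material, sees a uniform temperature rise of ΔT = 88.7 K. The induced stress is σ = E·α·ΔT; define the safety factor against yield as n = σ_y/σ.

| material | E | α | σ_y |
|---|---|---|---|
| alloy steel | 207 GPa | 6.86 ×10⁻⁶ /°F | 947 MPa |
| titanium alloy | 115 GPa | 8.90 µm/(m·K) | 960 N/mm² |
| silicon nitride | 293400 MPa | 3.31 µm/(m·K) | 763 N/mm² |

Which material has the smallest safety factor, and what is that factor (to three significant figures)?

alloy steel, n = 4.18

In consistent units (E in GPa, α in ×10⁻⁶/K, σ_y in MPa):
  alloy steel: E = 207.0, α = 12.3, σ_y = 947.0 → σ = 227 MPa, n = 4.18
  titanium alloy: E = 115.0, α = 8.90, σ_y = 960.0 → σ = 90.8 MPa, n = 10.6
  silicon nitride: E = 293.4, α = 3.31, σ_y = 763.0 → σ = 86.1 MPa, n = 8.86
The minimum is alloy steel at n = 4.18.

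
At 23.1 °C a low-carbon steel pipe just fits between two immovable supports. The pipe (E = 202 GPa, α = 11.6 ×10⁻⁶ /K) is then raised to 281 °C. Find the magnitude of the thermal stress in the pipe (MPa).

604 MPa

ΔT = 257.9 K. Constrained thermal stress σ = E·α·ΔT = 202.0×10³ MPa × 11.6×10⁻⁶ × 257.9 = 604 MPa (compressive).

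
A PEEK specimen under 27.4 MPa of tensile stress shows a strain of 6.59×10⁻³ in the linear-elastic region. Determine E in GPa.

E = σ/ε = 27.4 MPa / 6.59×10⁻³ = 4158 MPa = 4.16 GPa.

4.16 GPa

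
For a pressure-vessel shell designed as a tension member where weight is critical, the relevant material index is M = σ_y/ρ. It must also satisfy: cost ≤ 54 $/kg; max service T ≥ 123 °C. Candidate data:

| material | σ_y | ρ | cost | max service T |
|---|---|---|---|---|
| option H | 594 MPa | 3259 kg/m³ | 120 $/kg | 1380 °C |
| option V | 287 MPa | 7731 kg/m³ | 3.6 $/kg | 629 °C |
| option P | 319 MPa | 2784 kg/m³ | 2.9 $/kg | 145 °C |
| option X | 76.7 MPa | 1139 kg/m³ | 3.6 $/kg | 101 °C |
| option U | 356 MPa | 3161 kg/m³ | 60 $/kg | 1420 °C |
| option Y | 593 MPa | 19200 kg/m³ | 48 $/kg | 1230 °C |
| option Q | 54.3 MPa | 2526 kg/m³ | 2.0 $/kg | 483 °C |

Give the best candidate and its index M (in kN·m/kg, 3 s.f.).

Screen on constraints: cost ≤ 54 $/kg; max service T ≥ 123 °C. Survivors: option V, option P, option Y, option Q.
Evaluate M for each candidate:
  option P: M = 115 kN·m/kg
  option V: M = 37.1 kN·m/kg
  option Y: M = 30.9 kN·m/kg
  option Q: M = 21.5 kN·m/kg
Option P ranks first.

option P, M = 115 kN·m/kg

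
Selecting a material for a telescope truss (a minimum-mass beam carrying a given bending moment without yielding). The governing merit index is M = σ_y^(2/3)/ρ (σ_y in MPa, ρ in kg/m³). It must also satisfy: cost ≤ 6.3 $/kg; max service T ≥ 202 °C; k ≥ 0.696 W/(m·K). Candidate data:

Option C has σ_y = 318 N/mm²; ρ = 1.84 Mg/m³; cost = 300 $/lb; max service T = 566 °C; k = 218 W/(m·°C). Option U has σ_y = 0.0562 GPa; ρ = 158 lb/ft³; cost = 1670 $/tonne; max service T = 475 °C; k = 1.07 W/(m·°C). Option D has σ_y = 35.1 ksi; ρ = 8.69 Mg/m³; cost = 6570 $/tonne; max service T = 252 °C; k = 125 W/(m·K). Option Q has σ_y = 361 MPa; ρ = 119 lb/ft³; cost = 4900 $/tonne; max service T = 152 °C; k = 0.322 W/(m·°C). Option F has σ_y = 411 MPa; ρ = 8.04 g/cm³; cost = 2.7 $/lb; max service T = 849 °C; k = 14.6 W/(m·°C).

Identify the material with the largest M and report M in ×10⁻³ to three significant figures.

option F, M = 6.88×10⁻³

Screen on constraints: cost ≤ 6.3 $/kg; max service T ≥ 202 °C; k ≥ 0.696 W/(m·K). Survivors: option U, option F.
Normalizing units and computing the index:
  option U: σ_y = 56.20 MPa, ρ = 2531 kg/m³
  option F: σ_y = 411.0 MPa, ρ = 8040 kg/m³
  option F: M = 6.88×10⁻³
  option U: M = 5.80×10⁻³
Option F has the largest M.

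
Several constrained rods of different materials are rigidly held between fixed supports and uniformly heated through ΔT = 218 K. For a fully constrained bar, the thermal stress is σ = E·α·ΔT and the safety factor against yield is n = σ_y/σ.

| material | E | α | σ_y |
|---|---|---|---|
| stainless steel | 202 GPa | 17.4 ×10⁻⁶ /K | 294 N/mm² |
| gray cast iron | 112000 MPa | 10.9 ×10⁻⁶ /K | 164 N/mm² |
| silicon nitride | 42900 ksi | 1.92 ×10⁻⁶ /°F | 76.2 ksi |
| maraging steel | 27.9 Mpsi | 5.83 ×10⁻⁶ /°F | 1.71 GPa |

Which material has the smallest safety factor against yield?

In consistent units (E in GPa, α in ×10⁻⁶/K, σ_y in MPa):
  stainless steel: E = 202.0, α = 17.4, σ_y = 294.0 → σ = 766 MPa, n = 0.384
  gray cast iron: E = 112.0, α = 10.9, σ_y = 164.0 → σ = 266 MPa, n = 0.616
  silicon nitride: E = 295.8, α = 3.46, σ_y = 525.4 → σ = 223 MPa, n = 2.36
  maraging steel: E = 192.4, α = 10.5, σ_y = 1710 → σ = 440 MPa, n = 3.89
Stainless steel has the lowest safety factor, n = 0.384.

stainless steel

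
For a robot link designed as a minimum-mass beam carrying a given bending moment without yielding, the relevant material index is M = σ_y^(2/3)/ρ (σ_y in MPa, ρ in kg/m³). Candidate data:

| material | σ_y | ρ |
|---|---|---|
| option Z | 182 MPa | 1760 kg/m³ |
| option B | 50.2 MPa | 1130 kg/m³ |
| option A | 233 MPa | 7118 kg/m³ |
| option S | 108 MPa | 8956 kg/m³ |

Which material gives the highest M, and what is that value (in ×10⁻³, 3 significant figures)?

Evaluate M for each candidate:
  option Z: M = 18.2×10⁻³
  option B: M = 12.0×10⁻³
  option A: M = 5.32×10⁻³
  option S: M = 2.53×10⁻³
The maximum is for option Z.

option Z, M = 18.2×10⁻³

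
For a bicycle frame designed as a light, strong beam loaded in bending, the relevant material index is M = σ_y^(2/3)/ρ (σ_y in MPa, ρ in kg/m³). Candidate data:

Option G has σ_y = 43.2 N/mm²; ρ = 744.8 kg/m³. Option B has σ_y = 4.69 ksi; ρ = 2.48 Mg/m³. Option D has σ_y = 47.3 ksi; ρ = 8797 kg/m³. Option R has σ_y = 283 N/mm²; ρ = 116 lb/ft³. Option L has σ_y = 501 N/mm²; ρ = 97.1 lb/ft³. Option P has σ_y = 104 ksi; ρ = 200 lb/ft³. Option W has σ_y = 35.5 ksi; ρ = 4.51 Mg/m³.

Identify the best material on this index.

option L

Convert each candidate to consistent units, then evaluate M:
  option G: σ_y = 43.20 MPa, ρ = 744.8 kg/m³
  option B: σ_y = 32.34 MPa, ρ = 2480 kg/m³
  option D: σ_y = 326.1 MPa, ρ = 8797 kg/m³
  option R: σ_y = 283.0 MPa, ρ = 1858 kg/m³
  option L: σ_y = 501.0 MPa, ρ = 1555 kg/m³
  option P: σ_y = 717.1 MPa, ρ = 3204 kg/m³
  option W: σ_y = 244.8 MPa, ρ = 4510 kg/m³
  option L: M = 40.6×10⁻³
  option P: M = 25.0×10⁻³
  option R: M = 23.2×10⁻³
  option G: M = 16.5×10⁻³
  option W: M = 8.68×10⁻³
  option D: M = 5.39×10⁻³
  option B: M = 4.09×10⁻³
Highest index: option L.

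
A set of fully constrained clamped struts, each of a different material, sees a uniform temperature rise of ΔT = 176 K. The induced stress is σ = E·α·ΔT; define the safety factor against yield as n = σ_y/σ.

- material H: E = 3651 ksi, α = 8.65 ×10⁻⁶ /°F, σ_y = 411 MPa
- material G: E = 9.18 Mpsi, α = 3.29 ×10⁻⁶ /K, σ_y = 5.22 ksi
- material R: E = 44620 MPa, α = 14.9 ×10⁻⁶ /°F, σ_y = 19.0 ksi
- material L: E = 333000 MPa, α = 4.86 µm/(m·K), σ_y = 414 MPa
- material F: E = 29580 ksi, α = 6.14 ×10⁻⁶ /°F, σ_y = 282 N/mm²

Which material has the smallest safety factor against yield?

material R

Per material, after unit conversion:
  material H: E = 25.17, α = 15.6, σ_y = 411.0 → σ = 69.0 MPa, n = 5.96
  material G: E = 63.29, α = 3.29, σ_y = 35.99 → σ = 36.6 MPa, n = 0.982
  material R: E = 44.62, α = 26.8, σ_y = 131.0 → σ = 211 MPa, n = 0.622
  material L: E = 333.0, α = 4.86, σ_y = 414.0 → σ = 285 MPa, n = 1.45
  material F: E = 203.9, α = 11.1, σ_y = 282.0 → σ = 397 MPa, n = 0.711
Material R has the lowest safety factor, n = 0.622.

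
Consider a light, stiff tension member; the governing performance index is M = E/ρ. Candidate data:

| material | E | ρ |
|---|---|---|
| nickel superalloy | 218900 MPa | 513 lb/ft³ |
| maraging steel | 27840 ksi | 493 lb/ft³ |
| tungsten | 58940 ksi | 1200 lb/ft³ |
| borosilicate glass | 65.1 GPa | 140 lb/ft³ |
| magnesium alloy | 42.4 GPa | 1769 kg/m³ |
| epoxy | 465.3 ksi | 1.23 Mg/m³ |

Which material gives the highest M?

borosilicate glass

After converting to SI:
  nickel superalloy: E = 218.9 GPa, ρ = 8217 kg/m³
  maraging steel: E = 192.0 GPa, ρ = 7897 kg/m³
  tungsten: E = 406.4 GPa, ρ = 19220 kg/m³
  borosilicate glass: E = 65.10 GPa, ρ = 2243 kg/m³
  magnesium alloy: E = 42.40 GPa, ρ = 1769 kg/m³
  epoxy: E = 3.208 GPa, ρ = 1230 kg/m³
  borosilicate glass: M = 29.0 MN·m/kg
  nickel superalloy: M = 26.6 MN·m/kg
  maraging steel: M = 24.3 MN·m/kg
  magnesium alloy: M = 24.0 MN·m/kg
  tungsten: M = 21.1 MN·m/kg
  epoxy: M = 2.61 MN·m/kg
Highest index: borosilicate glass.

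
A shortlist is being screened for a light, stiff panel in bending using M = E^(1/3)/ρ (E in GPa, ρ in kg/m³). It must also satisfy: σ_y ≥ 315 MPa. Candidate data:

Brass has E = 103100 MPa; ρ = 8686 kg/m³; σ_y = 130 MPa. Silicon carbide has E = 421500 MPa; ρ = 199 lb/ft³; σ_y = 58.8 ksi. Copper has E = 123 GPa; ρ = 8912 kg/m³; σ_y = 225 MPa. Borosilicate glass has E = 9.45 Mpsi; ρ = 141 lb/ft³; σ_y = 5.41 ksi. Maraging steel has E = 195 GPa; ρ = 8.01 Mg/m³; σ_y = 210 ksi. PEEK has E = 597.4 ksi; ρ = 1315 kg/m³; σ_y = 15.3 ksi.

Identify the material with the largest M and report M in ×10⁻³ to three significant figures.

Screen on constraints: σ_y ≥ 315 MPa. Survivors: silicon carbide, maraging steel.
Putting every candidate on a common basis:
  silicon carbide: E = 421.5 GPa, ρ = 3188 kg/m³
  maraging steel: E = 195.0 GPa, ρ = 8010 kg/m³
  silicon carbide: M = 2.35×10⁻³
  maraging steel: M = 0.724×10⁻³
Highest index: silicon carbide.

silicon carbide, M = 2.35×10⁻³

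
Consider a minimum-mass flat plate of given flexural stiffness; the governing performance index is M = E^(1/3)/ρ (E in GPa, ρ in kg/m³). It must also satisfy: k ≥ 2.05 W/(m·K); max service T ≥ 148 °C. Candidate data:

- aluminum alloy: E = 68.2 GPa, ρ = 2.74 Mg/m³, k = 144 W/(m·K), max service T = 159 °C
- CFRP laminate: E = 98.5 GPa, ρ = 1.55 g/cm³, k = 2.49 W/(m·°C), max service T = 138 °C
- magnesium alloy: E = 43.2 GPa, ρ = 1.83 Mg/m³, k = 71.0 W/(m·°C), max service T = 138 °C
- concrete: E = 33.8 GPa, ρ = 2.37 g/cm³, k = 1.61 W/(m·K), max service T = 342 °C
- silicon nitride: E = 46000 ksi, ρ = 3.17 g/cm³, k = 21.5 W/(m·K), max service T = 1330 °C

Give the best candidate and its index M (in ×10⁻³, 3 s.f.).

Screen on constraints: k ≥ 2.05 W/(m·K); max service T ≥ 148 °C. Survivors: aluminum alloy, silicon nitride.
In SI units:
  aluminum alloy: E = 68.20 GPa, ρ = 2740 kg/m³
  silicon nitride: E = 317.2 GPa, ρ = 3170 kg/m³
  silicon nitride: M = 2.15×10⁻³
  aluminum alloy: M = 1.49×10⁻³
Silicon nitride ranks first.

silicon nitride, M = 2.15×10⁻³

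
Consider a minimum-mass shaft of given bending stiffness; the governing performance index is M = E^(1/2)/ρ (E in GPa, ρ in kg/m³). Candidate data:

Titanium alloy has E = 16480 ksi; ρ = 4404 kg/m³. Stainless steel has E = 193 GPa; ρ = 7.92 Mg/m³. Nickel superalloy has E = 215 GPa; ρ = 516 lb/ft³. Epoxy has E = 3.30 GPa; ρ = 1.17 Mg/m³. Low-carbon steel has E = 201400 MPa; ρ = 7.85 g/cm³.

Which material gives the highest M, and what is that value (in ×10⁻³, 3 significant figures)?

titanium alloy, M = 2.42×10⁻³

Normalizing units and computing the index:
  titanium alloy: E = 113.6 GPa, ρ = 4404 kg/m³
  stainless steel: E = 193.0 GPa, ρ = 7920 kg/m³
  nickel superalloy: E = 215.0 GPa, ρ = 8266 kg/m³
  epoxy: E = 3.300 GPa, ρ = 1170 kg/m³
  low-carbon steel: E = 201.4 GPa, ρ = 7850 kg/m³
  titanium alloy: M = 2.42×10⁻³
  low-carbon steel: M = 1.81×10⁻³
  nickel superalloy: M = 1.77×10⁻³
  stainless steel: M = 1.75×10⁻³
  epoxy: M = 1.55×10⁻³
The maximum is for titanium alloy.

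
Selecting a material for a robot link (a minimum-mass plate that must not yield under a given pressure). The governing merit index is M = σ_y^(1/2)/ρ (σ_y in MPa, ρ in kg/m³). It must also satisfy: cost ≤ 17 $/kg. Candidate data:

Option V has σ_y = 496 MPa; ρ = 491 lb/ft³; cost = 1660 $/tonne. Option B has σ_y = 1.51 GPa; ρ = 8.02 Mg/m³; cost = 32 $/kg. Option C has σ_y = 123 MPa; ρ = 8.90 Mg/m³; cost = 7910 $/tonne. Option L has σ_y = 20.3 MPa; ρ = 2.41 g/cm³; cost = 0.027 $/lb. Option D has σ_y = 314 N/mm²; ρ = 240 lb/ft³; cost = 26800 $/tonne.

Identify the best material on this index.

option V

Screen on constraints: cost ≤ 17 $/kg. Survivors: option V, option C, option L.
In SI units:
  option V: σ_y = 496.0 MPa, ρ = 7865 kg/m³
  option C: σ_y = 123.0 MPa, ρ = 8900 kg/m³
  option L: σ_y = 20.30 MPa, ρ = 2410 kg/m³
  option V: M = 2.83×10⁻³
  option L: M = 1.87×10⁻³
  option C: M = 1.25×10⁻³
The maximum is for option V.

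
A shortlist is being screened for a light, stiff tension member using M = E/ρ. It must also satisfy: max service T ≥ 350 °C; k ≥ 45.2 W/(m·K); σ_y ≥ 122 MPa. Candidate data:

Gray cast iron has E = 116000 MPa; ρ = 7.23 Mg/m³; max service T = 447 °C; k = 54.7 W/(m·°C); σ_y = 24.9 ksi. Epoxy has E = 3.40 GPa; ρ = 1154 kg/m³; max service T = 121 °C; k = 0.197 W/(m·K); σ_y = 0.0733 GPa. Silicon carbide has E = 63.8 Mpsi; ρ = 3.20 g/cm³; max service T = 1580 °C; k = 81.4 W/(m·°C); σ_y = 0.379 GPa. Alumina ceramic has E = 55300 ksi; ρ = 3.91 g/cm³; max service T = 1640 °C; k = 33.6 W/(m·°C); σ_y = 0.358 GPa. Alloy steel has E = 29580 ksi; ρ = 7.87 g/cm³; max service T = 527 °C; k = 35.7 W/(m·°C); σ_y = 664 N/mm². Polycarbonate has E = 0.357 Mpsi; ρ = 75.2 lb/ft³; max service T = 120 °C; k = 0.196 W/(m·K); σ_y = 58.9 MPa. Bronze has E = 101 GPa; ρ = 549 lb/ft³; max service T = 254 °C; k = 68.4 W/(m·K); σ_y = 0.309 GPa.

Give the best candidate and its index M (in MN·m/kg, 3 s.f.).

Screen on constraints: max service T ≥ 350 °C; k ≥ 45.2 W/(m·K); σ_y ≥ 122 MPa. Survivors: gray cast iron, silicon carbide.
Putting every candidate on a common basis:
  gray cast iron: E = 116.0 GPa, ρ = 7230 kg/m³
  silicon carbide: E = 439.9 GPa, ρ = 3200 kg/m³
  silicon carbide: M = 137 MN·m/kg
  gray cast iron: M = 16.0 MN·m/kg
Silicon carbide has the largest M.

silicon carbide, M = 137 MN·m/kg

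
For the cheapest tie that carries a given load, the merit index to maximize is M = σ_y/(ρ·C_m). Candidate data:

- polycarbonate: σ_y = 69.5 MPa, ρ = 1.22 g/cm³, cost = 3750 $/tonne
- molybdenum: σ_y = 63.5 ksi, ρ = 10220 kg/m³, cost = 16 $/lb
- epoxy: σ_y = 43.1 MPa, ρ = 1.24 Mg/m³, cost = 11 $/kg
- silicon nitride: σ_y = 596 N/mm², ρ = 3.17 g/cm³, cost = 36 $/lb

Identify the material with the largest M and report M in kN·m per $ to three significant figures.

polycarbonate, M = 15.2 kN·m per $

After converting to SI:
  polycarbonate: σ_y = 69.50 MPa, ρ = 1220 kg/m³, cost = 3.750 $/kg
  molybdenum: σ_y = 437.8 MPa, ρ = 10220 kg/m³, cost = 35.27 $/kg
  epoxy: σ_y = 43.10 MPa, ρ = 1240 kg/m³, cost = 11.00 $/kg
  silicon nitride: σ_y = 596.0 MPa, ρ = 3170 kg/m³, cost = 79.37 $/kg
  polycarbonate: M = 15.2 kN·m per $
  epoxy: M = 3.16 kN·m per $
  silicon nitride: M = 2.37 kN·m per $
  molybdenum: M = 1.21 kN·m per $
Polycarbonate has the largest M.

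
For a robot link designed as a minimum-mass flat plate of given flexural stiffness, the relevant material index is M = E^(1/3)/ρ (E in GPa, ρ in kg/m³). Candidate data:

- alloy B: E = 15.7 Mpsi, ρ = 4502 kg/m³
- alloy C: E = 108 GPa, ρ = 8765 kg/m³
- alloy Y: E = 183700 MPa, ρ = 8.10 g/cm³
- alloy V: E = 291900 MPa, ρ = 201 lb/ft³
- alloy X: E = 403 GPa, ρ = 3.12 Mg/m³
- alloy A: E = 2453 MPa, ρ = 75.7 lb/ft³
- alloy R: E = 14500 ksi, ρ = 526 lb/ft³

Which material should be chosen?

alloy X

After converting to SI:
  alloy B: E = 108.2 GPa, ρ = 4502 kg/m³
  alloy C: E = 108.0 GPa, ρ = 8765 kg/m³
  alloy Y: E = 183.7 GPa, ρ = 8100 kg/m³
  alloy V: E = 291.9 GPa, ρ = 3220 kg/m³
  alloy X: E = 403.0 GPa, ρ = 3120 kg/m³
  alloy A: E = 2.453 GPa, ρ = 1213 kg/m³
  alloy R: E = 99.97 GPa, ρ = 8426 kg/m³
  alloy X: M = 2.37×10⁻³
  alloy V: M = 2.06×10⁻³
  alloy A: M = 1.11×10⁻³
  alloy B: M = 1.06×10⁻³
  alloy Y: M = 0.702×10⁻³
  alloy R: M = 0.551×10⁻³
  alloy C: M = 0.543×10⁻³
Alloy X ranks first.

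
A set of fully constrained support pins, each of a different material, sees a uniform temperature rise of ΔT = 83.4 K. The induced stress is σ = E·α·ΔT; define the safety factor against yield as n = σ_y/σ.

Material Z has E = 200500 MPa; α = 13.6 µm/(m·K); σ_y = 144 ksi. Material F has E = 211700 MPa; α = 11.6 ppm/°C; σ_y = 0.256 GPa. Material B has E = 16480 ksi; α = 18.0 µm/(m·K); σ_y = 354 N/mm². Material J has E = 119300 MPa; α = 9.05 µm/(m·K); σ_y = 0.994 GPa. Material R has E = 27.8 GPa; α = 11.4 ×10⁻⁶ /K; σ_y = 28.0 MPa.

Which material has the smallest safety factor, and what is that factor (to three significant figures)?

With everything in SI (GPa, ×10⁻⁶/K, MPa):
  material Z: E = 200.5, α = 13.6, σ_y = 992.8 → σ = 227 MPa, n = 4.37
  material F: E = 211.7, α = 11.6, σ_y = 256.0 → σ = 205 MPa, n = 1.25
  material B: E = 113.6, α = 18.0, σ_y = 354.0 → σ = 171 MPa, n = 2.08
  material J: E = 119.3, α = 9.05, σ_y = 994.0 → σ = 90.0 MPa, n = 11.0
  material R: E = 27.80, α = 11.4, σ_y = 28.00 → σ = 26.4 MPa, n = 1.06
Material R has the lowest safety factor, n = 1.06.

material R, n = 1.06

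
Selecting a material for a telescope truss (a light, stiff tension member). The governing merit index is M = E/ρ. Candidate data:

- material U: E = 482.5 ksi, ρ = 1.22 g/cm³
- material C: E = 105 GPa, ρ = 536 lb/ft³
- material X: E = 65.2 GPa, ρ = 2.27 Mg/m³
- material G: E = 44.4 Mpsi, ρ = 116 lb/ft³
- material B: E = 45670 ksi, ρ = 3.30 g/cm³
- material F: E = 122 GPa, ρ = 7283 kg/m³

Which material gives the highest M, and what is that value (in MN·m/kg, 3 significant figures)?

material G, M = 165 MN·m/kg

In SI units:
  material U: E = 3.327 GPa, ρ = 1220 kg/m³
  material C: E = 105.0 GPa, ρ = 8586 kg/m³
  material X: E = 65.20 GPa, ρ = 2270 kg/m³
  material G: E = 306.1 GPa, ρ = 1858 kg/m³
  material B: E = 314.9 GPa, ρ = 3300 kg/m³
  material F: E = 122.0 GPa, ρ = 7283 kg/m³
  material G: M = 165 MN·m/kg
  material B: M = 95.4 MN·m/kg
  material X: M = 28.7 MN·m/kg
  material F: M = 16.8 MN·m/kg
  material C: M = 12.2 MN·m/kg
  material U: M = 2.73 MN·m/kg
Highest index: material G.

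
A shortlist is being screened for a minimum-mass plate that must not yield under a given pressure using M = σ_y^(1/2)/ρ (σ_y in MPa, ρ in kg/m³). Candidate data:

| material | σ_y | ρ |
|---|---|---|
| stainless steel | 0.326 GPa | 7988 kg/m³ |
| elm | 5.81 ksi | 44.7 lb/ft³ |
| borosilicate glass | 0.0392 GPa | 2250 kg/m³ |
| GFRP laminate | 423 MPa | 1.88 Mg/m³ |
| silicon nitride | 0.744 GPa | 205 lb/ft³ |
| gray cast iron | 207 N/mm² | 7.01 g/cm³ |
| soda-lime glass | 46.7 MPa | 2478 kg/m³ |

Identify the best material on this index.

GFRP laminate

In SI units:
  stainless steel: σ_y = 326.0 MPa, ρ = 7988 kg/m³
  elm: σ_y = 40.06 MPa, ρ = 716.0 kg/m³
  borosilicate glass: σ_y = 39.20 MPa, ρ = 2250 kg/m³
  GFRP laminate: σ_y = 423.0 MPa, ρ = 1880 kg/m³
  silicon nitride: σ_y = 744.0 MPa, ρ = 3284 kg/m³
  gray cast iron: σ_y = 207.0 MPa, ρ = 7010 kg/m³
  soda-lime glass: σ_y = 46.70 MPa, ρ = 2478 kg/m³
  GFRP laminate: M = 10.9×10⁻³
  elm: M = 8.84×10⁻³
  silicon nitride: M = 8.31×10⁻³
  borosilicate glass: M = 2.78×10⁻³
  soda-lime glass: M = 2.76×10⁻³
  stainless steel: M = 2.26×10⁻³
  gray cast iron: M = 2.05×10⁻³
GFRP laminate has the largest M.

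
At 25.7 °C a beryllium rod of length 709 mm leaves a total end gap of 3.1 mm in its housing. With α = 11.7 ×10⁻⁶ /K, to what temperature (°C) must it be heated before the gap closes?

399 °C

α·L₀·ΔT = 3.1 mm ⇒ ΔT = 3.1 / (11.7×10⁻⁶ × 709.0) = 373.7 K.
T = 25.7 + 373.7 = 399.4 °C.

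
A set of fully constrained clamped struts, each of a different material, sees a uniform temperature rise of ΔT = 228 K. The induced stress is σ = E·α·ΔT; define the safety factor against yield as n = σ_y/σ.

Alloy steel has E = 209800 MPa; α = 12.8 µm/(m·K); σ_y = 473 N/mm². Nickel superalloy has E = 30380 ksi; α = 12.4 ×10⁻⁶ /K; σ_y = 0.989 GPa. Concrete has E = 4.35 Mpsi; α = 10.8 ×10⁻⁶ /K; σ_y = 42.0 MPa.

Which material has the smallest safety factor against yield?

concrete

In consistent units (E in GPa, α in ×10⁻⁶/K, σ_y in MPa):
  alloy steel: E = 209.8, α = 12.8, σ_y = 473.0 → σ = 612 MPa, n = 0.773
  nickel superalloy: E = 209.5, α = 12.4, σ_y = 989.0 → σ = 592 MPa, n = 1.67
  concrete: E = 29.99, α = 10.8, σ_y = 42.00 → σ = 73.9 MPa, n = 0.569
The minimum is concrete at n = 0.569.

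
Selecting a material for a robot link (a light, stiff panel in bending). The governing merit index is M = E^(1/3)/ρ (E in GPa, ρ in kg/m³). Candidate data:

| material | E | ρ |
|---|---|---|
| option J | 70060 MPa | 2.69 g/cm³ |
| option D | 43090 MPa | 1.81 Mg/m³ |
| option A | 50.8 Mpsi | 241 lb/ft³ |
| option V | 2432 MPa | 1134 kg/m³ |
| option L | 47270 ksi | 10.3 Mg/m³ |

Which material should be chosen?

After converting to SI:
  option J: E = 70.06 GPa, ρ = 2690 kg/m³
  option D: E = 43.09 GPa, ρ = 1810 kg/m³
  option A: E = 350.3 GPa, ρ = 3860 kg/m³
  option V: E = 2.432 GPa, ρ = 1134 kg/m³
  option L: E = 325.9 GPa, ρ = 10300 kg/m³
  option D: M = 1.94×10⁻³
  option A: M = 1.83×10⁻³
  option J: M = 1.53×10⁻³
  option V: M = 1.19×10⁻³
  option L: M = 0.668×10⁻³
The maximum is for option D.

option D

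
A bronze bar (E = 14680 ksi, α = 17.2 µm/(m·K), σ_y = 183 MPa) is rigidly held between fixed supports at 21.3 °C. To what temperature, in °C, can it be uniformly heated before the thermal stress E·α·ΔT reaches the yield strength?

E = 14680 ksi = 101.2 GPa.
E·α·ΔT = 183.0 MPa ⇒ ΔT = 183.0 / (101.2×10³ × 17.2×10⁻⁶) = 105.1 K.
T = 21.3 + 105.1 = 126.4 °C.

126 °C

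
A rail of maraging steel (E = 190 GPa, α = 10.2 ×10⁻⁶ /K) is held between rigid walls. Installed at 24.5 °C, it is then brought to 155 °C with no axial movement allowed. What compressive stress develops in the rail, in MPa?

253 MPa

ΔT = 130.5 K. Constrained thermal stress σ = E·α·ΔT = 190.0×10³ MPa × 10.2×10⁻⁶ × 130.5 = 253 MPa (compressive).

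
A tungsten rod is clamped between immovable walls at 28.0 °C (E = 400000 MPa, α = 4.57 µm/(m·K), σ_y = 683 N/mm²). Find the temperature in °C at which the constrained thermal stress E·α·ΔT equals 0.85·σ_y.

346 °C

E = 400000 MPa = 400.0 GPa.
σ_y = 683 N/mm² = 683.0 MPa.
E·α·ΔT = 580.5 MPa ⇒ ΔT = 580.5 / (400.0×10³ × 4.57×10⁻⁶) = 317.6 K.
T = 28.0 + 317.6 = 345.6 °C.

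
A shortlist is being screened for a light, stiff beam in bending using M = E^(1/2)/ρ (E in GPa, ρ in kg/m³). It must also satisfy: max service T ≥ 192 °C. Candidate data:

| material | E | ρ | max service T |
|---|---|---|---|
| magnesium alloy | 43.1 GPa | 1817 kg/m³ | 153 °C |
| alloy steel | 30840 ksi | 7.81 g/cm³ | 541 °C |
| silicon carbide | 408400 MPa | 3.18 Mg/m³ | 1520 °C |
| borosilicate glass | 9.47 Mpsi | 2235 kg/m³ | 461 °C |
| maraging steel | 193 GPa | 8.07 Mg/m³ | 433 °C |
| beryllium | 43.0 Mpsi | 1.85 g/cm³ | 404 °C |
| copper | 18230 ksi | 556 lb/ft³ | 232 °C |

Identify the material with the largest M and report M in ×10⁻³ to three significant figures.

beryllium, M = 9.31×10⁻³

Screen on constraints: max service T ≥ 192 °C. Survivors: alloy steel, silicon carbide, borosilicate glass, maraging steel, beryllium, copper.
In SI units:
  alloy steel: E = 212.6 GPa, ρ = 7810 kg/m³
  silicon carbide: E = 408.4 GPa, ρ = 3180 kg/m³
  borosilicate glass: E = 65.29 GPa, ρ = 2235 kg/m³
  maraging steel: E = 193.0 GPa, ρ = 8070 kg/m³
  beryllium: E = 296.5 GPa, ρ = 1850 kg/m³
  copper: E = 125.7 GPa, ρ = 8906 kg/m³
  beryllium: M = 9.31×10⁻³
  silicon carbide: M = 6.36×10⁻³
  borosilicate glass: M = 3.62×10⁻³
  alloy steel: M = 1.87×10⁻³
  maraging steel: M = 1.72×10⁻³
  copper: M = 1.26×10⁻³
The maximum is for beryllium.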